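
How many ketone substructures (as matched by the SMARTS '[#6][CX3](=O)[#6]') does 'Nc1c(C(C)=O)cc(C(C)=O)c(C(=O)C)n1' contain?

[#6][CX3](=O)[#6] is the SMARTS for a ketone: a carbonyl carbon (no H) flanked by two carbons.
The molecule carries 3 separate instances of an acetyl/ketone group (-C(=O)CH3) meeting every constraint; each maps to a distinct set of atoms, giving 3 matches.

3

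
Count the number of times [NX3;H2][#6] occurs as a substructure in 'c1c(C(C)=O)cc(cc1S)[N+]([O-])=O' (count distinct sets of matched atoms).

0

[NX3;H2][#6] is the SMARTS for a primary amine: a trivalent nitrogen with two H attached to carbon.
The molecule has a nitro group (-[N+](=O)[O-]), but the nitrogen is [N+] with no H, not NX3H2; nothing else fits, so there are 0 matches.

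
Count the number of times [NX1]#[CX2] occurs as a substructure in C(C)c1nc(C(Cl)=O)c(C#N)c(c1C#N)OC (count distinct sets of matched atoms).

2

[NX1]#[CX2] is the SMARTS for a nitrile: a nitrogen triple-bonded to a two-connected carbon.
The molecule carries 2 separate instances of a nitrile (-C#N) meeting every constraint; each maps to a distinct set of atoms, giving 2 matches.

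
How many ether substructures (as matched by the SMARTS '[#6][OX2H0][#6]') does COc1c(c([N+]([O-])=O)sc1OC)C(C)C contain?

[#6][OX2H0][#6] is the SMARTS for an ether: an aliphatic oxygen bridging two carbons with no H on the oxygen.
The molecule carries 2 separate instances of a methoxy ether (-OCH3) meeting every constraint; each maps to a distinct set of atoms, giving 2 matches.

2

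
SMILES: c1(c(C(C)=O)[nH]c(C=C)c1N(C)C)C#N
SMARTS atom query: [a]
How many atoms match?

5

Check the 15 heavy atoms by environment: 1× n (aromatic) → match; 4× c (aromatic) → match; 2× N → no; 7× C → no; 1× O → no.
Summing the matching environments: 1 + 4 = 5 matching atoms.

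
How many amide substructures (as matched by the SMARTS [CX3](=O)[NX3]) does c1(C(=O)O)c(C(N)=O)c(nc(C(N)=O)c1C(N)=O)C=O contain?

3

[CX3](=O)[NX3] is the SMARTS for an amide: a carbonyl carbon bonded to a trivalent nitrogen.
The molecule carries 3 separate instances of a primary amide (-C(=O)NH2) meeting every constraint; each maps to a distinct set of atoms, giving 3 matches.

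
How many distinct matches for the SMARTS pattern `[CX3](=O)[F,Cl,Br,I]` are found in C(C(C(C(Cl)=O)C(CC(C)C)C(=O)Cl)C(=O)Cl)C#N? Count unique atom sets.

3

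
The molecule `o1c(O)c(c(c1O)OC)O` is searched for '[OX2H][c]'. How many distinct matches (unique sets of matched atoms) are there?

3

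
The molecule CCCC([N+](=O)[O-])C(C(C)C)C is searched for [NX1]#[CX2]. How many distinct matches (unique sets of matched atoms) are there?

[NX1]#[CX2] is the SMARTS for a nitrile: a nitrogen triple-bonded to a two-connected carbon.
The molecule has a nitro group (-[N+](=O)[O-]), but there is no C#N triple bond; nothing else fits, so there are 0 matches.

0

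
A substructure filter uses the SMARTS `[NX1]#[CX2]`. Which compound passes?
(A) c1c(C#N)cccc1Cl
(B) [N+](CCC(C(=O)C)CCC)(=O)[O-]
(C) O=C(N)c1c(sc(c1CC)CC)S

A

[NX1]#[CX2] describes a nitrogen triple-bonded to a two-connected carbon (a nitrile).
(A) contains a nitrile (-C#N), which satisfies every atom and bond constraint.
(B) has a nitro group (-[N+](=O)[O-]) but there is no C#N triple bond.
(C) has a primary amide (-C(=O)NH2) but the nitrogen is NX3, not NX1.
So the answer is (A).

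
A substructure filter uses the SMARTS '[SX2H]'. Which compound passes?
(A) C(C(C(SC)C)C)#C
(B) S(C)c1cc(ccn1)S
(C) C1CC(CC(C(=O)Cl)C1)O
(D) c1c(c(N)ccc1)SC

B

[SX2H] describes an aliphatic sulfur with two connections, one being H (a thiol).
(A) has a methylthio ether (-SCH3) but the sulfur has H0 (bonded to two carbons), not H1.
(B) contains a thiol (-SH), which satisfies every atom and bond constraint.
(C) has a hydroxyl group (-OH) but it is an -OH, not an -SH.
(D) has a methylthio ether (-SCH3) but the sulfur has H0 (bonded to two carbons), not H1.
So the answer is (B).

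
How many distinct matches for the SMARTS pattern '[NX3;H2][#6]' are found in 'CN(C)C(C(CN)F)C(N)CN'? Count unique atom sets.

[NX3;H2][#6] is the SMARTS for a primary amine: a trivalent nitrogen with two H attached to carbon.
The molecule carries 3 separate instances of a primary amino group (-NH2) meeting every constraint; each maps to a distinct set of atoms, giving 3 matches.

3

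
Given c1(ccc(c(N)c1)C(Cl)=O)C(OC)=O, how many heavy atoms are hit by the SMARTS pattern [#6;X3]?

8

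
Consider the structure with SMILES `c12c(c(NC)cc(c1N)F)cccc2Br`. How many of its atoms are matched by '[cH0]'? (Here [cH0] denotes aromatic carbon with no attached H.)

The query [cH0] means: aromatic carbon with no attached hydrogen (substituted or ring-fusion).
Check the 15 heavy atoms by environment: 6× c (aromatic, H0) → match; 4× c (aromatic, H1) → no; 1× N (H2) → no; 1× F (H0) → no; 1× Br (H0) → no; 1× N (H1) → no; 1× C (H3) → no.
That gives 6 matching atoms.

6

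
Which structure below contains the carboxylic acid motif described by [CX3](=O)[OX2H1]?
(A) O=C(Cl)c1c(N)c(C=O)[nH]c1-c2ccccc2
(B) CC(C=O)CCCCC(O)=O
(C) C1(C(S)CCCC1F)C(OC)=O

B

[CX3](=O)[OX2H1] describes an sp2 carbon double-bonded to O and single-bonded to an -OH oxygen (a carboxylic acid).
(A) has an aldehyde (-CHO) but there is no singly-bonded oxygen on the carbonyl carbon.
(B) contains a carboxylic acid group (-C(=O)OH), which satisfies every atom and bond constraint.
(C) has a methyl-ester group (-C(=O)OCH3) but the singly-bonded O has no H (OX2H0, not OX2H1).
So the answer is (B).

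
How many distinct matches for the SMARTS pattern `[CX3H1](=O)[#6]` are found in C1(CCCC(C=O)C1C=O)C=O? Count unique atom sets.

[CX3H1](=O)[#6] is the SMARTS for an aldehyde: an sp2 carbon with one H, double-bonded to O and single-bonded to carbon.
The molecule carries 3 separate instances of an aldehyde (-CHO) meeting every constraint; each maps to a distinct set of atoms, giving 3 matches.

3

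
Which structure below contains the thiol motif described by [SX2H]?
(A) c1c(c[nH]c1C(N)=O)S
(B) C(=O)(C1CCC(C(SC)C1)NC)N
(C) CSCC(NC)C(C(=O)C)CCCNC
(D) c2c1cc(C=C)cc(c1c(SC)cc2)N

A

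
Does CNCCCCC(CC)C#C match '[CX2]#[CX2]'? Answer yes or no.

Yes

The pattern [CX2]#[CX2] describes a carbon-carbon triple bond — an alkyne.
The molecule carries an ethynyl group (-C#CH), whose atoms satisfy every constraint of the query, so the pattern matches.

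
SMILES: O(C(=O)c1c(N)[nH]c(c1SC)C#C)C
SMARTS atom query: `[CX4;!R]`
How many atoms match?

2

The query [CX4;!R] means: aliphatic carbon with four total connections, not in a ring.
Check the 14 heavy atoms by environment: 1× n (aromatic, X3, in 5-ring) → no; 4× c (aromatic, X3, in 5-ring) → no; 1× N (X3, acyclic) → no; 1× S (X2, acyclic) → no; 2× C (X4, acyclic) → match; 1× C (X3, acyclic) → no; 1× O (X1, acyclic) → no; 1× O (X2, acyclic) → no; 2× C (X2, acyclic) → no.
That gives 2 matching atoms.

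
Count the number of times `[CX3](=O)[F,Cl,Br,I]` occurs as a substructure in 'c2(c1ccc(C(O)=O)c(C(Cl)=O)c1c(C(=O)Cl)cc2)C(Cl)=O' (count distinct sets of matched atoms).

3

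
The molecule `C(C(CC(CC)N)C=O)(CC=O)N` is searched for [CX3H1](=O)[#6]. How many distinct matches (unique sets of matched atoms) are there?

2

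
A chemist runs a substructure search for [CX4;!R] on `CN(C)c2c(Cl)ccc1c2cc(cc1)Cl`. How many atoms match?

2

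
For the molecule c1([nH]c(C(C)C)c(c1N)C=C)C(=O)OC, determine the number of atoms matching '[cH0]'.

The query [cH0] means: aromatic carbon with no attached hydrogen (substituted or ring-fusion).
Check the 15 heavy atoms by environment: 1× n (aromatic, H1) → no; 4× c (aromatic, H0) → match; 1× N (H2) → no; 2× C (H1) → no; 3× C (H3) → no; 1× C (H2) → no; 1× C (H0) → no; 2× O (H0) → no.
That gives 4 matching atoms.

4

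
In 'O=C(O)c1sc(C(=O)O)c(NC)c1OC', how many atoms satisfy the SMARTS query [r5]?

The query [r5] means: r5 matches atoms in a five-membered ring.
Check the 15 heavy atoms by environment: 1× s (aromatic, in 5-ring) → match; 4× c (aromatic, in 5-ring) → match; 1× N (acyclic) → no; 4× C (acyclic) → no; 5× O (acyclic) → no.
Summing the matching environments: 1 + 4 = 5 matching atoms.

5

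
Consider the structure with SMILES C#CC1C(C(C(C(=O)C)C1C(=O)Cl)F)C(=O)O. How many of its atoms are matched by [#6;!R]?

6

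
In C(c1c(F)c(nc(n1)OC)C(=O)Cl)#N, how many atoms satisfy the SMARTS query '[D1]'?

Check the 14 heavy atoms by environment: 2× n (aromatic, D2) → no; 4× c (aromatic, D3) → no; 1× O (D2) → no; 1× C (D1) → match; 1× C (D3) → no; 1× O (D1) → match; 1× Cl (D1) → match; 1× F (D1) → match; 1× C (D2) → no; 1× N (D1) → match.
Summing the matching environments: 1 + 1 + 1 + 1 + 1 = 5 matching atoms.

5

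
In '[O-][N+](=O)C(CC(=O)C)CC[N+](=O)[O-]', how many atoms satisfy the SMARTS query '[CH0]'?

The query [CH0] means: aliphatic carbon with no attached hydrogen.
Check the 13 heavy atoms by environment: 3× C (H2) → no; 1× C (H1) → no; 2× N (charge +1, H0) → no; 2× O (charge -1, H0) → no; 3× O (H0) → no; 1× C (H0) → match; 1× C (H3) → no.
That gives 1 matching atom.

1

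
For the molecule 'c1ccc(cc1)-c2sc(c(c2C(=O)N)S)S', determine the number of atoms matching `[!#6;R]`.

1

The query [!#6;R] means: non-carbon atom that is part of a ring.
Check the 16 heavy atoms by environment: 1× s (aromatic, in 5-ring) → match; 4× c (aromatic, in 5-ring) → no; 2× S (acyclic) → no; 1× C (acyclic) → no; 1× O (acyclic) → no; 1× N (acyclic) → no; 6× c (aromatic, in 6-ring) → no.
That gives 1 matching atom.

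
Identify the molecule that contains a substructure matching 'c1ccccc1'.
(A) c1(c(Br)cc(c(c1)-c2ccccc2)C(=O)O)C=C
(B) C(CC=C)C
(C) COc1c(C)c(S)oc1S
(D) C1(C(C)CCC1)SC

A

c1ccccc1 describes six aromatic carbons in a ring (a benzene ring).
(A) contains a phenyl ring, which satisfies every atom and bond constraint.
(B) has a methyl group (-CH3) but no six-membered all-carbon aromatic ring is present.
(C) has a methyl group (-CH3) but no six-membered all-carbon aromatic ring is present.
(D) has a methyl group (-CH3) but no six-membered all-carbon aromatic ring is present.
So the answer is (A).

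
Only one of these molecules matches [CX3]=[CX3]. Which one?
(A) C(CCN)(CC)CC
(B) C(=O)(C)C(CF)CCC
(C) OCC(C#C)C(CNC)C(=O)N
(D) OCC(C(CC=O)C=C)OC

[CX3]=[CX3] describes a non-aromatic C=C double bond between two sp2 carbons (an alkene).
(A) has an ethyl group (-CH2CH3) but its C-C bond is a single bond between CX4 carbons, not CX3=CX3.
(B) has an ethyl group (-CH2CH3) but its C-C bond is a single bond between CX4 carbons, not CX3=CX3.
(C) has an ethynyl group (-C#CH) but the C-C bond is a triple bond, not a double bond.
(D) contains a vinyl group (-CH=CH2), which satisfies every atom and bond constraint.
So the answer is (D).

D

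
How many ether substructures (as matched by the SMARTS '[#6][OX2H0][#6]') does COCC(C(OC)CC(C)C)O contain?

2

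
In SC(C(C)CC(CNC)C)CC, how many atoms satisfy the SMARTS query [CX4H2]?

3

The query [CX4H2] means: sp3 carbon (X4) with exactly two hydrogens.
Check the 12 heavy atoms by environment: 3× C (H2, X4) → match; 3× C (H1, X4) → no; 4× C (H3, X4) → no; 1× S (H1, X2) → no; 1× N (H1, X3) → no.
That gives 3 matching atoms.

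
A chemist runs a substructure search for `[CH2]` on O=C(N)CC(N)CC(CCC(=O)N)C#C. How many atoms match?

4

The query [CH2] means: aliphatic carbon with exactly two hydrogens.
Check the 15 heavy atoms by environment: 4× C (H2) → match; 3× C (H1) → no; 3× C (H0) → no; 2× O (H0) → no; 3× N (H2) → no.
That gives 4 matching atoms.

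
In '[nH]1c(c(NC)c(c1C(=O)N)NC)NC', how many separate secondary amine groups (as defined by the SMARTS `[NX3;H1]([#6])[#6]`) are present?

3

[NX3;H1]([#6])[#6] is the SMARTS for a secondary amine: a trivalent nitrogen with one H, bonded to two carbons.
The molecule carries 3 separate instances of an N-methylamino group (-NHCH3) meeting every constraint; each maps to a distinct set of atoms, giving 3 matches.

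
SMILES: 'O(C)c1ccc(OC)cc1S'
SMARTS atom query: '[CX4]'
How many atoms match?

Check the 11 heavy atoms by environment: 6× c (aromatic, X3) → no; 1× S (X2) → no; 2× O (X2) → no; 2× C (X4) → match.
That gives 2 matching atoms.

2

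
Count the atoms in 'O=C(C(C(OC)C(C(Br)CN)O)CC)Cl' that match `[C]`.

The query [C] means: uppercase C matches aliphatic (non-aromatic) carbon only.
Check the 15 heavy atoms by environment: 9× C → match; 3× O → no; 1× Cl → no; 1× Br → no; 1× N → no.
That gives 9 matching atoms.

9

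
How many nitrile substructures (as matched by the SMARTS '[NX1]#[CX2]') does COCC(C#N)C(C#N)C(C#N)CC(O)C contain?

3

[NX1]#[CX2] is the SMARTS for a nitrile: a nitrogen triple-bonded to a two-connected carbon.
The molecule carries 3 separate instances of a nitrile (-C#N) meeting every constraint; each maps to a distinct set of atoms, giving 3 matches.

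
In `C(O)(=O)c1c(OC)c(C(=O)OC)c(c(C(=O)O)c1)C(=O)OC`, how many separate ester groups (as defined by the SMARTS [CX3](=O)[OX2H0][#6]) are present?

2

[CX3](=O)[OX2H0][#6] is the SMARTS for an ester: a carbonyl carbon bonded to an oxygen that is itself bonded to carbon (no H on that O).
The molecule carries 2 separate instances of a methyl-ester group (-C(=O)OCH3) meeting every constraint; each maps to a distinct set of atoms, giving 2 matches.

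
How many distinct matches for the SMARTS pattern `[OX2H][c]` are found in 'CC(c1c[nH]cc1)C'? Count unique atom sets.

0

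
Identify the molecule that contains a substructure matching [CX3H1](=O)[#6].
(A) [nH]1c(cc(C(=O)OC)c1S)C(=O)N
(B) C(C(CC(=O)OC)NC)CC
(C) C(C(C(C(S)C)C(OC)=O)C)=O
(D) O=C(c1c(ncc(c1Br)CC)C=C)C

C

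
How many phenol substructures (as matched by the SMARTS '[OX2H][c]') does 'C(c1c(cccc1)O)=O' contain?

1

[OX2H][c] is the SMARTS for a phenol: a hydroxyl oxygen attached to an aromatic carbon.
Exactly one fragment in the molecule meets all constraints, giving 1 match.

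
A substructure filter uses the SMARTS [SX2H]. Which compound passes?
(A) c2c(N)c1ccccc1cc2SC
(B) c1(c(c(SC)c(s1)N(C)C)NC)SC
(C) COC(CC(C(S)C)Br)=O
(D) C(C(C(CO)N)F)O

[SX2H] describes an aliphatic sulfur with two connections, one being H (a thiol).
(A) has a methylthio ether (-SCH3) but the sulfur has H0 (bonded to two carbons), not H1.
(B) has a methylthio ether (-SCH3) but the sulfur has H0 (bonded to two carbons), not H1.
(C) contains a thiol (-SH), which satisfies every atom and bond constraint.
(D) has a hydroxyl group (-OH) but it is an -OH, not an -SH.
So the answer is (C).

C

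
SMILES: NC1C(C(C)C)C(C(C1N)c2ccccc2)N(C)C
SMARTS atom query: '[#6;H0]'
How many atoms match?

Check the 19 heavy atoms by environment: 6× C (H1) → no; 2× N (H2) → no; 1× c (aromatic, H0) → match; 5× c (aromatic, H1) → no; 1× N (H0) → no; 4× C (H3) → no.
That gives 1 matching atom.

1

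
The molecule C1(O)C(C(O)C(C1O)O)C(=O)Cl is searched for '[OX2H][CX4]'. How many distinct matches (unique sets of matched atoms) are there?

4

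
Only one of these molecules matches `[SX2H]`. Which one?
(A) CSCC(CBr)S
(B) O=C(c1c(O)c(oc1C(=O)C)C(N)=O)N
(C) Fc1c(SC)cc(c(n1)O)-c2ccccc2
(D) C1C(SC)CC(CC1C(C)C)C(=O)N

[SX2H] describes an aliphatic sulfur with two connections, one being H (a thiol).
(A) contains a thiol (-SH), which satisfies every atom and bond constraint.
(B) has a hydroxyl group (-OH) but it is an -OH, not an -SH.
(C) has a hydroxyl group (-OH) but it is an -OH, not an -SH.
(D) has a methylthio ether (-SCH3) but the sulfur has H0 (bonded to two carbons), not H1.
So the answer is (A).

A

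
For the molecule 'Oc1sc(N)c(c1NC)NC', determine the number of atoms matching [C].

2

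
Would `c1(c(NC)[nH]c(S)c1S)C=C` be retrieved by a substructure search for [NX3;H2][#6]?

The pattern [NX3;H2][#6] describes a trivalent nitrogen with two H attached to carbon — a primary amine.
The closest candidate here is an N-methylamino group (-NHCH3), but the nitrogen bears two carbons and only one H (H1), not H2. No other fragment satisfies the full query, so there is no match.

No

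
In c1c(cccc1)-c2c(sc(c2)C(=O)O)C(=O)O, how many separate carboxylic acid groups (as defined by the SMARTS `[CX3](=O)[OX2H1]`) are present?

[CX3](=O)[OX2H1] is the SMARTS for a carboxylic acid: an sp2 carbon double-bonded to O and single-bonded to an -OH oxygen.
The molecule carries 2 separate instances of a carboxylic acid group (-C(=O)OH) meeting every constraint; each maps to a distinct set of atoms, giving 2 matches.

2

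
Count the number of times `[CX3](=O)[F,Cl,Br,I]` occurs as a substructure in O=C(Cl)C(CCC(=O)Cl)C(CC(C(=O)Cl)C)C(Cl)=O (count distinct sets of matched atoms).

[CX3](=O)[F,Cl,Br,I] is the SMARTS for an acyl halide: a carbonyl carbon bonded to a halogen.
The molecule carries 4 separate instances of an acyl chloride (-C(=O)Cl) meeting every constraint; each maps to a distinct set of atoms, giving 4 matches.

4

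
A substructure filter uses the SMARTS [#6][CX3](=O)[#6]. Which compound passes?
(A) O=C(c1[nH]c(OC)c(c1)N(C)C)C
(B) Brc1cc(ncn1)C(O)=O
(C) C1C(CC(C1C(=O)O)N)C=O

[#6][CX3](=O)[#6] describes a carbonyl carbon (no H) flanked by two carbons (a ketone).
(A) contains an acetyl/ketone group (-C(=O)CH3), which satisfies every atom and bond constraint.
(B) has a carboxylic acid group (-C(=O)OH) but one neighbour of the carbonyl carbon is O, not C.
(C) has an aldehyde (-CHO) but the carbonyl carbon has H1, so it is not flanked by two carbons.
So the answer is (A).

A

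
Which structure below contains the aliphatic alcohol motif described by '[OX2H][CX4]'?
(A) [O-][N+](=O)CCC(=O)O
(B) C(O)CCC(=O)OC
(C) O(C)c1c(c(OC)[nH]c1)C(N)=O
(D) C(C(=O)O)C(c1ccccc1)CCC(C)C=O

B

[OX2H][CX4] describes a hydroxyl oxygen bound to an sp3 (X4) carbon (an aliphatic alcohol).
(A) has a carboxylic acid group (-C(=O)OH) but the -OH is on a CX3 carbonyl carbon, not a CX4 carbon.
(B) contains a hydroxyl group (-OH), which satisfies every atom and bond constraint.
(C) has a methoxy ether (-OCH3) but the oxygen has H0 (ether), not H1.
(D) has a carboxylic acid group (-C(=O)OH) but the -OH is on a CX3 carbonyl carbon, not a CX4 carbon.
So the answer is (B).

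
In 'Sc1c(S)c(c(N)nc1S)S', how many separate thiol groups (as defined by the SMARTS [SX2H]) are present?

4

[SX2H] is the SMARTS for a thiol: an aliphatic sulfur with two connections, one being H.
The molecule carries 4 separate instances of a thiol (-SH) meeting every constraint; each maps to a distinct set of atoms, giving 4 matches.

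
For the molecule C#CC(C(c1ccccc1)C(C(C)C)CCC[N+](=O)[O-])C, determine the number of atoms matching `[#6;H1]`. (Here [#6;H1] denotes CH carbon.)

10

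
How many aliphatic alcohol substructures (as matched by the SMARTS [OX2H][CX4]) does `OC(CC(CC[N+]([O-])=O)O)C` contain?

2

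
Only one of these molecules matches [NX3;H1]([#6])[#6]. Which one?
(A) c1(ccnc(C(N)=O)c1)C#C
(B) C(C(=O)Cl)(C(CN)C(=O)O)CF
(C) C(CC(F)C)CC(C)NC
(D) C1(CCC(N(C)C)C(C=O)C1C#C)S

[NX3;H1]([#6])[#6] describes a trivalent nitrogen with one H, bonded to two carbons (a secondary amine).
(A) has a primary amide (-C(=O)NH2) but the -C(=O)NH2 nitrogen has H2, not H1.
(B) has a primary amino group (-NH2) but the nitrogen has H2 and only one carbon neighbour.
(C) contains an N-methylamino group (-NHCH3), which satisfies every atom and bond constraint.
(D) has a dimethylamino group (-N(CH3)2) but the nitrogen has H0, not H1.
So the answer is (C).

C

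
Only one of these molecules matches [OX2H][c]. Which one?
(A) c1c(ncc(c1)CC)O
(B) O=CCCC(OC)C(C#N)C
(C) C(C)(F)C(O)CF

A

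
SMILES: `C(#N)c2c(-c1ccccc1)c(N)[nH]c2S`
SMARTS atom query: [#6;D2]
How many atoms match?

6

The query [#6;D2] means: any carbon bonded to exactly two heavy atoms.
Check the 15 heavy atoms by environment: 1× n (aromatic, D2) → no; 5× c (aromatic, D3) → no; 1× S (D1) → no; 5× c (aromatic, D2) → match; 2× N (D1) → no; 1× C (D2) → match.
Summing the matching environments: 5 + 1 = 6 matching atoms.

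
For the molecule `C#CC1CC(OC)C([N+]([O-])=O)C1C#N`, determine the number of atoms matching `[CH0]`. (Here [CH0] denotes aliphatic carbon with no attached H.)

2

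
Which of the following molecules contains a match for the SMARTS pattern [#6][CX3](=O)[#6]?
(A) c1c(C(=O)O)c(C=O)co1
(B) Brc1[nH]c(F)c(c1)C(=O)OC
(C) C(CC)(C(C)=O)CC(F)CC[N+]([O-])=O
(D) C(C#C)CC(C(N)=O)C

[#6][CX3](=O)[#6] describes a carbonyl carbon (no H) flanked by two carbons (a ketone).
(A) has an aldehyde (-CHO) but the carbonyl carbon has H1, so it is not flanked by two carbons.
(B) has a methyl-ester group (-C(=O)OCH3) but one neighbour of the carbonyl carbon is O, not C.
(C) contains an acetyl/ketone group (-C(=O)CH3), which satisfies every atom and bond constraint.
(D) has a primary amide (-C(=O)NH2) but one neighbour of the carbonyl carbon is N, not C.
So the answer is (C).

C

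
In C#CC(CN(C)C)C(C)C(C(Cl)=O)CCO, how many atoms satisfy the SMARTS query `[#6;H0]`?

Check the 16 heavy atoms by environment: 3× C (H2) → no; 4× C (H1) → no; 3× C (H3) → no; 1× O (H1) → no; 1× N (H0) → no; 2× C (H0) → match; 1× O (H0) → no; 1× Cl (H0) → no.
That gives 2 matching atoms.

2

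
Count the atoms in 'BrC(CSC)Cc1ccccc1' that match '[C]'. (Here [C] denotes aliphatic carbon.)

4

The query [C] means: uppercase C matches aliphatic (non-aromatic) carbon only.
Check the 12 heavy atoms by environment: 4× C → match; 1× Br → no; 6× c (aromatic) → no; 1× S → no.
That gives 4 matching atoms.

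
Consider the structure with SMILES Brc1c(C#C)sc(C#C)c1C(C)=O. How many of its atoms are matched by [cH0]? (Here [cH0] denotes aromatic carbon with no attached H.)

4

Check the 13 heavy atoms by environment: 1× s (aromatic, H0) → no; 4× c (aromatic, H0) → match; 3× C (H0) → no; 2× C (H1) → no; 1× Br (H0) → no; 1× O (H0) → no; 1× C (H3) → no.
That gives 4 matching atoms.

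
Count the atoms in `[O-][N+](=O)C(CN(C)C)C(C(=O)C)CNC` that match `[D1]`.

7

The query [D1] means: atom with exactly one heavy-atom neighbour (degree 1).
Check the 15 heavy atoms by environment: 2× C (D2) → no; 3× C (D3) → no; 1× N (D3) → no; 4× C (D1) → match; 1× N (charge +1, D3) → no; 1× O (charge -1, D1) → match; 2× O (D1) → match; 1× N (D2) → no.
Summing the matching environments: 4 + 1 + 2 = 7 matching atoms.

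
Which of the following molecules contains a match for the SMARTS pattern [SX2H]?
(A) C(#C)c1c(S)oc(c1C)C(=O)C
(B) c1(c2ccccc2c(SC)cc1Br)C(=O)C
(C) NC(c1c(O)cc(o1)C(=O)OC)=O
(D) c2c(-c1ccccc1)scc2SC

A

[SX2H] describes an aliphatic sulfur with two connections, one being H (a thiol).
(A) contains a thiol (-SH), which satisfies every atom and bond constraint.
(B) has a methylthio ether (-SCH3) but the sulfur has H0 (bonded to two carbons), not H1.
(C) has a hydroxyl group (-OH) but it is an -OH, not an -SH.
(D) has a methylthio ether (-SCH3) but the sulfur has H0 (bonded to two carbons), not H1.
So the answer is (A).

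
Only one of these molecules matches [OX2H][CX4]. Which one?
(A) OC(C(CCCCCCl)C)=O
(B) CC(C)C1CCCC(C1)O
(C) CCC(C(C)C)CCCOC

B

[OX2H][CX4] describes a hydroxyl oxygen bound to an sp3 (X4) carbon (an aliphatic alcohol).
(A) has a carboxylic acid group (-C(=O)OH) but the -OH is on a CX3 carbonyl carbon, not a CX4 carbon.
(B) contains a hydroxyl group (-OH), which satisfies every atom and bond constraint.
(C) has a methoxy ether (-OCH3) but the oxygen has H0 (ether), not H1.
So the answer is (B).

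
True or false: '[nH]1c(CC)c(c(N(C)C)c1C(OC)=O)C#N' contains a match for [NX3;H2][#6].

False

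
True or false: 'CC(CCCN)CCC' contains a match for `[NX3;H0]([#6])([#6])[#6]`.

The pattern [NX3;H0]([#6])([#6])[#6] describes a trivalent nitrogen with no H, bonded to three carbons — a tertiary amine.
The closest candidate here is a primary amino group (-NH2), but the nitrogen has H2, not H0 with three carbons. No other fragment satisfies the full query, so there is no match.

False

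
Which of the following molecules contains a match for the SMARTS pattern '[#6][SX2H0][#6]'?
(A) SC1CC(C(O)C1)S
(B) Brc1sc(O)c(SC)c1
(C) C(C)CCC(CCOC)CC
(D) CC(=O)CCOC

[#6][SX2H0][#6] describes an aliphatic sulfur bridging two carbons with no H on the sulfur (a thioether).
(A) has a thiol (-SH) but the sulfur has H1, not H0 bridging two carbons.
(B) contains a methylthio ether (-SCH3), which satisfies every atom and bond constraint.
(C) has a methoxy ether (-OCH3) but the bridging atom is O, not S.
(D) has a methoxy ether (-OCH3) but the bridging atom is O, not S.
So the answer is (B).

B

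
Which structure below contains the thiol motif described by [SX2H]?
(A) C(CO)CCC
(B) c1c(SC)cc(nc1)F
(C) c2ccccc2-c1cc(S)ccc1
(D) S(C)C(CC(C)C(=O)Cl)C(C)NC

[SX2H] describes an aliphatic sulfur with two connections, one being H (a thiol).
(A) has a hydroxyl group (-OH) but it is an -OH, not an -SH.
(B) has a methylthio ether (-SCH3) but the sulfur has H0 (bonded to two carbons), not H1.
(C) contains a thiol (-SH), which satisfies every atom and bond constraint.
(D) has a methylthio ether (-SCH3) but the sulfur has H0 (bonded to two carbons), not H1.
So the answer is (C).

C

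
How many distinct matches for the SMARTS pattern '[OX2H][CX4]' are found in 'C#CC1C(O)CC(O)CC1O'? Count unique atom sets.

[OX2H][CX4] is the SMARTS for an aliphatic alcohol: a hydroxyl oxygen bound to an sp3 (X4) carbon.
The molecule carries 3 separate instances of a hydroxyl group (-OH) meeting every constraint; each maps to a distinct set of atoms, giving 3 matches.

3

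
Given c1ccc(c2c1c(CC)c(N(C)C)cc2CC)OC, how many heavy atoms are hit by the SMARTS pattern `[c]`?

The query [c] means: lowercase c matches aromatic carbon only.
Check the 19 heavy atoms by environment: 10× c (aromatic) → match; 1× N → no; 7× C → no; 1× O → no.
That gives 10 matching atoms.

10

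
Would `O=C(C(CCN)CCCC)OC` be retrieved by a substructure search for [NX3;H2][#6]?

The pattern [NX3;H2][#6] describes a trivalent nitrogen with two H attached to carbon — a primary amine.
The molecule carries a primary amino group (-NH2), whose atoms satisfy every constraint of the query, so the pattern matches.

Yes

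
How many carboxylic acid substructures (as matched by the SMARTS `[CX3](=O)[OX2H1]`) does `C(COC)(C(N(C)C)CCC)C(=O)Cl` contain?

[CX3](=O)[OX2H1] is the SMARTS for a carboxylic acid: an sp2 carbon double-bonded to O and single-bonded to an -OH oxygen.
The molecule has an acyl chloride (-C(=O)Cl), but the carbonyl is bonded to Cl, not to an -OH oxygen; nothing else fits, so there are 0 matches.

0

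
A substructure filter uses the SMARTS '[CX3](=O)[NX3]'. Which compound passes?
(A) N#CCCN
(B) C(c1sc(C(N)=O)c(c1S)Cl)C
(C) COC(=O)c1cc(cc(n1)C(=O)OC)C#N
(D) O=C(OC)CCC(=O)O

[CX3](=O)[NX3] describes a carbonyl carbon bonded to a trivalent nitrogen (an amide).
(A) has a primary amino group (-NH2) but the -NH2 is not attached to a carbonyl carbon.
(B) contains a primary amide (-C(=O)NH2), which satisfies every atom and bond constraint.
(C) has a methyl-ester group (-C(=O)OCH3) but the carbonyl is bonded to O, not to an NX3 nitrogen.
(D) has a carboxylic acid group (-C(=O)OH) but the carbonyl is bonded to O, not to an NX3 nitrogen.
So the answer is (B).

B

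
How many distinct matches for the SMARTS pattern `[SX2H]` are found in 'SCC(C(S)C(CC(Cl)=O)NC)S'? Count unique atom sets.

3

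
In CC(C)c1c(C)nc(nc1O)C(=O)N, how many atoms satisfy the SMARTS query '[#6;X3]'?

The query [#6;X3] means: any carbon (aromatic or not) with three total connections.
Check the 14 heavy atoms by environment: 2× n (aromatic, X2) → no; 4× c (aromatic, X3) → match; 1× O (X2) → no; 4× C (X4) → no; 1× C (X3) → match; 1× O (X1) → no; 1× N (X3) → no.
Summing the matching environments: 4 + 1 = 5 matching atoms.

5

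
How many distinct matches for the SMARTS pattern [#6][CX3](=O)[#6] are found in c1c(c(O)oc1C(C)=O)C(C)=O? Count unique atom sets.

[#6][CX3](=O)[#6] is the SMARTS for a ketone: a carbonyl carbon (no H) flanked by two carbons.
The molecule carries 2 separate instances of an acetyl/ketone group (-C(=O)CH3) meeting every constraint; each maps to a distinct set of atoms, giving 2 matches.

2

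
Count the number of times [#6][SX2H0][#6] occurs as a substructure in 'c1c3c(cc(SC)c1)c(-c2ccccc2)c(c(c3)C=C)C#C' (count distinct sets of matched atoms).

1

[#6][SX2H0][#6] is the SMARTS for a thioether: an aliphatic sulfur bridging two carbons with no H on the sulfur.
Exactly one fragment in the molecule meets all constraints, giving 1 match.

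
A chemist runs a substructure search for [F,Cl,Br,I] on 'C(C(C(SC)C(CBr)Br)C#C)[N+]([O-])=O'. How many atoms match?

Check the 14 heavy atoms by environment: 8× C → no; 1× S → no; 2× Br → match; 1× N (charge +1) → no; 1× O (charge -1) → no; 1× O → no.
That gives 2 matching atoms.

2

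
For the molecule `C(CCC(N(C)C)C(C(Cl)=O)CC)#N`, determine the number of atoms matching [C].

10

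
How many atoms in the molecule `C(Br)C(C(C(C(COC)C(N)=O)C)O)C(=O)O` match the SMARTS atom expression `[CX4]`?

8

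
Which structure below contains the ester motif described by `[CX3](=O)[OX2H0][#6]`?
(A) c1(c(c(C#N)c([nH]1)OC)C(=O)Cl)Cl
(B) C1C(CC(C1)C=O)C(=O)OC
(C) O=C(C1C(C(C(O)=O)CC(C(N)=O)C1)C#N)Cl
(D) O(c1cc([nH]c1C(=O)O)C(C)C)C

[CX3](=O)[OX2H0][#6] describes a carbonyl carbon bonded to an oxygen that is itself bonded to carbon (no H on that O) (an ester).
(A) has a methoxy ether (-OCH3) but the ether oxygen is not adjacent to a C=O carbon.
(B) contains a methyl-ester group (-C(=O)OCH3), which satisfies every atom and bond constraint.
(C) has a primary amide (-C(=O)NH2) but the carbonyl is bonded to N, not to an O-C linkage.
(D) has a carboxylic acid group (-C(=O)OH) but the singly-bonded O carries H (OX2H1, not H0).
So the answer is (B).

B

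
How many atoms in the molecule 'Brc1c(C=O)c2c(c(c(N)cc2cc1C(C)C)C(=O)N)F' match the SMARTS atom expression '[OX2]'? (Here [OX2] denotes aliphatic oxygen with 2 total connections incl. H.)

The query [OX2] means: aliphatic oxygen with two total connections — ether, hydroxyl, or ester single-bond O.
Check the 21 heavy atoms by environment: 10× c (aromatic, X3) → no; 2× C (X3) → no; 2× O (X1) → no; 2× N (X3) → no; 1× F (X1) → no; 3× C (X4) → no; 1× Br (X1) → no.
No environment satisfies the query, so 0 matching atoms.

0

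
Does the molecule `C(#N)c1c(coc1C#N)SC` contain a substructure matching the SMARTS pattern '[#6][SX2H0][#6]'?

The pattern [#6][SX2H0][#6] describes an aliphatic sulfur bridging two carbons with no H on the sulfur — a thioether.
The molecule carries a methylthio ether (-SCH3), whose atoms satisfy every constraint of the query, so the pattern matches.

Yes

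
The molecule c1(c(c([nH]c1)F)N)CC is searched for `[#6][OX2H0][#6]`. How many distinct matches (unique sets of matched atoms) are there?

0

[#6][OX2H0][#6] is the SMARTS for an ether: an aliphatic oxygen bridging two carbons with no H on the oxygen.
No fragment in the molecule satisfies every constraint, giving 0 matches.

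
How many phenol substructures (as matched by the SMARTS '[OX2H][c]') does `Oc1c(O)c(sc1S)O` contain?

3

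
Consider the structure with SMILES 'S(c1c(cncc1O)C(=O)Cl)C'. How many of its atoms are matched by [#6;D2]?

2

The query [#6;D2] means: any carbon bonded to exactly two heavy atoms.
Check the 12 heavy atoms by environment: 1× n (aromatic, D2) → no; 2× c (aromatic, D2) → match; 3× c (aromatic, D3) → no; 1× C (D3) → no; 2× O (D1) → no; 1× Cl (D1) → no; 1× S (D2) → no; 1× C (D1) → no.
That gives 2 matching atoms.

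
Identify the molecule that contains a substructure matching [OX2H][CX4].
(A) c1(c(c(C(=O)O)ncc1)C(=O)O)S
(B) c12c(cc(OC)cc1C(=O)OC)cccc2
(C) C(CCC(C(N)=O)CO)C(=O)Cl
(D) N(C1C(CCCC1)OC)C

C

[OX2H][CX4] describes a hydroxyl oxygen bound to an sp3 (X4) carbon (an aliphatic alcohol).
(A) has a carboxylic acid group (-C(=O)OH) but the -OH is on a CX3 carbonyl carbon, not a CX4 carbon.
(B) has a methoxy ether (-OCH3) but the oxygen has H0 (ether), not H1.
(C) contains a hydroxyl group (-OH), which satisfies every atom and bond constraint.
(D) has a methoxy ether (-OCH3) but the oxygen has H0 (ether), not H1.
So the answer is (C).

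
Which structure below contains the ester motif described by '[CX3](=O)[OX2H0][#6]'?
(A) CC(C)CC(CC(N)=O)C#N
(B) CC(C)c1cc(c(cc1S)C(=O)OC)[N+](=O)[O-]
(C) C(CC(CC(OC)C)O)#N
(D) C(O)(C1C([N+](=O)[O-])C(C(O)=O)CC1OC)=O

B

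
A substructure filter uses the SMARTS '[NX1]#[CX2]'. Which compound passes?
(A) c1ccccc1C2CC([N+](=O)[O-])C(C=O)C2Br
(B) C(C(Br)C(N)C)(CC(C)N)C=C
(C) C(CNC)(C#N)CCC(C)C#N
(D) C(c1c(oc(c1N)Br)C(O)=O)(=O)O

C

[NX1]#[CX2] describes a nitrogen triple-bonded to a two-connected carbon (a nitrile).
(A) has a nitro group (-[N+](=O)[O-]) but there is no C#N triple bond.
(B) has a primary amino group (-NH2) but the nitrogen is NX3 (three connections), not NX1 triple-bonded.
(C) contains a nitrile (-C#N), which satisfies every atom and bond constraint.
(D) has a primary amino group (-NH2) but the nitrogen is NX3 (three connections), not NX1 triple-bonded.
So the answer is (C).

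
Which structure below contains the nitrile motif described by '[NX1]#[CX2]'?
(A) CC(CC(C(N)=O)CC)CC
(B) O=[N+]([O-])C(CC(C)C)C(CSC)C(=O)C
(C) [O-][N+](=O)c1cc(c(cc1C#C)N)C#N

[NX1]#[CX2] describes a nitrogen triple-bonded to a two-connected carbon (a nitrile).
(A) has a primary amide (-C(=O)NH2) but the nitrogen is NX3, not NX1.
(B) has a nitro group (-[N+](=O)[O-]) but there is no C#N triple bond.
(C) contains a nitrile (-C#N), which satisfies every atom and bond constraint.
So the answer is (C).

C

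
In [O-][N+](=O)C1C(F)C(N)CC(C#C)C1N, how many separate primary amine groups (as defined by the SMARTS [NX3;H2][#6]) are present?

[NX3;H2][#6] is the SMARTS for a primary amine: a trivalent nitrogen with two H attached to carbon.
The molecule carries 2 separate instances of a primary amino group (-NH2) meeting every constraint; each maps to a distinct set of atoms, giving 2 matches.

2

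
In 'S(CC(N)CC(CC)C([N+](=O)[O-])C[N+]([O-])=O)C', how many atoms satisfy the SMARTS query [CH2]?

Check the 17 heavy atoms by environment: 4× C (H2) → match; 3× C (H1) → no; 2× N (charge +1, H0) → no; 2× O (charge -1, H0) → no; 2× O (H0) → no; 1× S (H0) → no; 2× C (H3) → no; 1× N (H2) → no.
That gives 4 matching atoms.

4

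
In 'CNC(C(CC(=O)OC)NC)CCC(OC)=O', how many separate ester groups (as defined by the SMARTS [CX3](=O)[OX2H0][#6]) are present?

[CX3](=O)[OX2H0][#6] is the SMARTS for an ester: a carbonyl carbon bonded to an oxygen that is itself bonded to carbon (no H on that O).
The molecule carries 2 separate instances of a methyl-ester group (-C(=O)OCH3) meeting every constraint; each maps to a distinct set of atoms, giving 2 matches.

2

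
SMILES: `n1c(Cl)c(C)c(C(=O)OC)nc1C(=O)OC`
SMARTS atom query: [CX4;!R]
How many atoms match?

3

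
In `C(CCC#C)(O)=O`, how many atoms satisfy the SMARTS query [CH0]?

The query [CH0] means: aliphatic carbon with no attached hydrogen.
Check the 7 heavy atoms by environment: 2× C (H2) → no; 2× C (H0) → match; 1× C (H1) → no; 1× O (H0) → no; 1× O (H1) → no.
That gives 2 matching atoms.

2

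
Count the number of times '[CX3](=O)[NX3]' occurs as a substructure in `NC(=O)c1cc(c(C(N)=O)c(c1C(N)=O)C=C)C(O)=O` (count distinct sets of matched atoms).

3

[CX3](=O)[NX3] is the SMARTS for an amide: a carbonyl carbon bonded to a trivalent nitrogen.
The molecule carries 3 separate instances of a primary amide (-C(=O)NH2) meeting every constraint; each maps to a distinct set of atoms, giving 3 matches.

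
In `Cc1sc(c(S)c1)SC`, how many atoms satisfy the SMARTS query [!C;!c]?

3

The query [!C;!c] means: neither aliphatic nor aromatic carbon — same as [!#6].
Check the 9 heavy atoms by environment: 1× s (aromatic) → match; 4× c (aromatic) → no; 2× S → match; 2× C → no.
Summing the matching environments: 1 + 2 = 3 matching atoms.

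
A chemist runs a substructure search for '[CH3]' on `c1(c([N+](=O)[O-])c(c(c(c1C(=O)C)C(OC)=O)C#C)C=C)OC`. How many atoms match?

3

The query [CH3] means: aliphatic carbon with exactly three hydrogens.
Check the 22 heavy atoms by environment: 6× c (aromatic, H0) → no; 2× C (H1) → no; 1× C (H2) → no; 3× C (H0) → no; 5× O (H0) → no; 3× C (H3) → match; 1× N (charge +1, H0) → no; 1× O (charge -1, H0) → no.
That gives 3 matching atoms.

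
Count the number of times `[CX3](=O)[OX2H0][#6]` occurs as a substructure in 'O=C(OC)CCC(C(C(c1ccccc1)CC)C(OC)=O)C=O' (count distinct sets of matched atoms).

[CX3](=O)[OX2H0][#6] is the SMARTS for an ester: a carbonyl carbon bonded to an oxygen that is itself bonded to carbon (no H on that O).
The molecule carries 2 separate instances of a methyl-ester group (-C(=O)OCH3) meeting every constraint; each maps to a distinct set of atoms, giving 2 matches.

2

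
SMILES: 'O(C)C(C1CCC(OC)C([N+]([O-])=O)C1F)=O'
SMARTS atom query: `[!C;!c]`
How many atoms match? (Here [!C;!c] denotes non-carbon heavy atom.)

7

Check the 16 heavy atoms by environment: 9× C → no; 4× O → match; 1× F → match; 1× N (charge +1) → match; 1× O (charge -1) → match.
Summing the matching environments: 4 + 1 + 1 + 1 = 7 matching atoms.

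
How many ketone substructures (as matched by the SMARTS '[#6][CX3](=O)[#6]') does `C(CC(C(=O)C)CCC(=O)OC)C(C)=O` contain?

2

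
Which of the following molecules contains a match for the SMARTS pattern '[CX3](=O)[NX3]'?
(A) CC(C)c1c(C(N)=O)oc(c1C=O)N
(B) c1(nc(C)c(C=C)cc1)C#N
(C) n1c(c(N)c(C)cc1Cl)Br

[CX3](=O)[NX3] describes a carbonyl carbon bonded to a trivalent nitrogen (an amide).
(A) contains a primary amide (-C(=O)NH2), which satisfies every atom and bond constraint.
(B) has a nitrile (-C#N) but the nitrile N is NX1 (triple-bonded), not NX3.
(C) has a primary amino group (-NH2) but the -NH2 is not attached to a carbonyl carbon.
So the answer is (A).

A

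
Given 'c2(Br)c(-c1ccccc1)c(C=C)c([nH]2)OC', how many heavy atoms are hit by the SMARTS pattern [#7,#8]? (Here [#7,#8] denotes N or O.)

2

Check the 16 heavy atoms by environment: 1× n (aromatic) → match; 10× c (aromatic) → no; 1× Br → no; 1× O → match; 3× C → no.
Summing the matching environments: 1 + 1 = 2 matching atoms.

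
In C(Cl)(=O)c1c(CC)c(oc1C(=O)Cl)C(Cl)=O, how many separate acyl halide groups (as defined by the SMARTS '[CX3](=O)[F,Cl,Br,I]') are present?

[CX3](=O)[F,Cl,Br,I] is the SMARTS for an acyl halide: a carbonyl carbon bonded to a halogen.
The molecule carries 3 separate instances of an acyl chloride (-C(=O)Cl) meeting every constraint; each maps to a distinct set of atoms, giving 3 matches.

3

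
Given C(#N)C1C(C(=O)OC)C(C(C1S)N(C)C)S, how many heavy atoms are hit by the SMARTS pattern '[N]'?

2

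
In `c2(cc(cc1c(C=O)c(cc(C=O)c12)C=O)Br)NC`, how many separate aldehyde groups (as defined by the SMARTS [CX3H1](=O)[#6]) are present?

[CX3H1](=O)[#6] is the SMARTS for an aldehyde: an sp2 carbon with one H, double-bonded to O and single-bonded to carbon.
The molecule carries 3 separate instances of an aldehyde (-CHO) meeting every constraint; each maps to a distinct set of atoms, giving 3 matches.

3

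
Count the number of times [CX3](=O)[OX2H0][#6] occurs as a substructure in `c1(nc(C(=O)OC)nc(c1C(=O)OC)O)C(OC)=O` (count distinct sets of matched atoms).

3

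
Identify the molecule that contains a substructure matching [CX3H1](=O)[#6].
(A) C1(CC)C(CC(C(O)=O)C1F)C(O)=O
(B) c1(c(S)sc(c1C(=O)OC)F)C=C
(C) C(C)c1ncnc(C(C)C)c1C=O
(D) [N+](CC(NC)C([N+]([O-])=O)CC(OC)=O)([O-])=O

C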